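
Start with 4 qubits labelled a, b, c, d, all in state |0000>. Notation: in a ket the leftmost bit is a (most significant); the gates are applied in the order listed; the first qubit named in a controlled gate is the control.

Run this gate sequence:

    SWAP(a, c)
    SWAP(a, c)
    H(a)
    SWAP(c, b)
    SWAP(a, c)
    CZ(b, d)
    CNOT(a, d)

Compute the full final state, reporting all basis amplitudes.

The resulting statevector has amplitude sqrt(2)/2 on |0000>, sqrt(2)/2 on |0010>, and 0 on every other basis state. Key observation: the block from step 1 through step 2 cancels to the identity and can be dropped.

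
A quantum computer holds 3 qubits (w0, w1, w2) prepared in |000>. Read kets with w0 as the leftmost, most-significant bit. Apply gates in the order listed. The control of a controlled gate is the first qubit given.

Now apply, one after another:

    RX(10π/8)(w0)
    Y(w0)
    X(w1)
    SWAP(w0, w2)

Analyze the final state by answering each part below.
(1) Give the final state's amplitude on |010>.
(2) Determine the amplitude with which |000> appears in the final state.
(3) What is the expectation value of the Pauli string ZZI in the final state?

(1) The final state's coefficient on |010> equals -sqrt(sqrt(2) + 2)/2.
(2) The final state's coefficient on |000> equals 0.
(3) In the final state, ZZI has expectation -1.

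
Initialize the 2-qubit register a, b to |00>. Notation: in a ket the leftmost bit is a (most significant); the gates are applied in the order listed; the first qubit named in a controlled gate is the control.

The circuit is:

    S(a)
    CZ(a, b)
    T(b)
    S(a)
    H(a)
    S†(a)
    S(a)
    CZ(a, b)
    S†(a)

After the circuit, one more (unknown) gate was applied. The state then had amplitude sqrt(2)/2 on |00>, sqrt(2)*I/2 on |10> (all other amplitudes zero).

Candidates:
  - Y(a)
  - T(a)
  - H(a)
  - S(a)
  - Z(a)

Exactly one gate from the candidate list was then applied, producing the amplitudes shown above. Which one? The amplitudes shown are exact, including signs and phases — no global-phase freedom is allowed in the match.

The applied gate was Z(a).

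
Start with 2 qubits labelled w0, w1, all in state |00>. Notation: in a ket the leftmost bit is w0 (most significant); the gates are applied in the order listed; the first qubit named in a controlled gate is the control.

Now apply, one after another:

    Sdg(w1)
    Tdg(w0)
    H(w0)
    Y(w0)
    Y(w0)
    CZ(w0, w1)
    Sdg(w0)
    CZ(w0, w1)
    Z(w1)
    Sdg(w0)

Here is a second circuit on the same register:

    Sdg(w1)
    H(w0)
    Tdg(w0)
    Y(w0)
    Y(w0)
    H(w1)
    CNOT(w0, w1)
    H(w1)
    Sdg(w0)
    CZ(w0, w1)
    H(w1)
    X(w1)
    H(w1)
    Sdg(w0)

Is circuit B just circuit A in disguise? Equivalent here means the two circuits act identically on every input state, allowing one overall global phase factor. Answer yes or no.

No — the two circuits implement different unitaries, even allowing a global phase.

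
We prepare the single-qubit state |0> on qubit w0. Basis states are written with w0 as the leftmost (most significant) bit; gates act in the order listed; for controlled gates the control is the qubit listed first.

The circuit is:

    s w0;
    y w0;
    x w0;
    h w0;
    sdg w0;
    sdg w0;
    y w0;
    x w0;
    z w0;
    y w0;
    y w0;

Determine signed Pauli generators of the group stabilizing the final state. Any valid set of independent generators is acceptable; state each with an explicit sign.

One valid set of independent stabilizer generators is -X (any independent generating set of the same group is equally correct).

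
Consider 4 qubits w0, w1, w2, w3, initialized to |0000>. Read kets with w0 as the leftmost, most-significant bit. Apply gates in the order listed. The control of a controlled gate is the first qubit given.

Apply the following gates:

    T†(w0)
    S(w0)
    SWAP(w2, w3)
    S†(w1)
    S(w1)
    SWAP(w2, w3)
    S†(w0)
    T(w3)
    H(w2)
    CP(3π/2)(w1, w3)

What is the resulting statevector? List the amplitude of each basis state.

After the circuit, the state carries amplitude sqrt(2)/2 on |0000>, sqrt(2)/2 on |0010>, and 0 on every other basis state. Key observation: the block from step 2 through step 7 cancels to the identity and can be dropped.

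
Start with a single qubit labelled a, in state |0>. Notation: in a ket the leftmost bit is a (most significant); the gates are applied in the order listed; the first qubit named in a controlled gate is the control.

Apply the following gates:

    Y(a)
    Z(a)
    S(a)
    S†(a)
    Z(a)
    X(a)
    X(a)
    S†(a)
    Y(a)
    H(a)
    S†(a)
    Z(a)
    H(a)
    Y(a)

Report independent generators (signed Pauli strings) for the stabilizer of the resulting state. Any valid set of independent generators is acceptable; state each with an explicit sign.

One valid set of independent stabilizer generators is -Y (any independent generating set of the same group is equally correct).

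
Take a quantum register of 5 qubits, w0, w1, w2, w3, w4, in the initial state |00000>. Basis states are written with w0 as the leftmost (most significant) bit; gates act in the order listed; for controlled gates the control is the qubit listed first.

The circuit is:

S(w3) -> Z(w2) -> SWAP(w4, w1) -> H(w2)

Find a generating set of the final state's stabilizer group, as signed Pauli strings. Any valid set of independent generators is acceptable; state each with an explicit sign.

One valid set of independent stabilizer generators is +IIXII, +ZIIII, +IZIII, +IIIZI, +IIIIZ (any independent generating set of the same group is equally correct).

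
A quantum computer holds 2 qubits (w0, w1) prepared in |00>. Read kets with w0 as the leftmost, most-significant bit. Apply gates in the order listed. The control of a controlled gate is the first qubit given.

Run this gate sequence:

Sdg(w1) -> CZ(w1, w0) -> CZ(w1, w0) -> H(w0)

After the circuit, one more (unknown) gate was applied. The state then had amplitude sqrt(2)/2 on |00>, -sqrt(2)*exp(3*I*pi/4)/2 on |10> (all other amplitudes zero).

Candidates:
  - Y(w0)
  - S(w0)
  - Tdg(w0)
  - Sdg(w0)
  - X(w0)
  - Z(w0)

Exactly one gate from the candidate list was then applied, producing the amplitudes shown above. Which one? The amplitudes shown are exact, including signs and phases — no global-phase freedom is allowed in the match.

It was Tdg(w0) that produced the state shown. Key observation: steps 2-3 multiply out to the identity, so the circuit reduces to the remaining gates.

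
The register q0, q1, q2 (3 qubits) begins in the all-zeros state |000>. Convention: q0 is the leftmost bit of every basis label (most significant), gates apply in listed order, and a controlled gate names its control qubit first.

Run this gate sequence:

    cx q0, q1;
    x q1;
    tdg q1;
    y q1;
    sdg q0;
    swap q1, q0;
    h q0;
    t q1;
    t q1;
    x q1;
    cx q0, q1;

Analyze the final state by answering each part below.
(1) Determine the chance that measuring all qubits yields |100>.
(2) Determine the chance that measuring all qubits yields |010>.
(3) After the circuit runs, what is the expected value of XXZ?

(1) Outcome |100> occurs with probability 1/2.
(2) A full measurement returns |010> with probability 1/2.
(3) The expectation value of XXZ is 1.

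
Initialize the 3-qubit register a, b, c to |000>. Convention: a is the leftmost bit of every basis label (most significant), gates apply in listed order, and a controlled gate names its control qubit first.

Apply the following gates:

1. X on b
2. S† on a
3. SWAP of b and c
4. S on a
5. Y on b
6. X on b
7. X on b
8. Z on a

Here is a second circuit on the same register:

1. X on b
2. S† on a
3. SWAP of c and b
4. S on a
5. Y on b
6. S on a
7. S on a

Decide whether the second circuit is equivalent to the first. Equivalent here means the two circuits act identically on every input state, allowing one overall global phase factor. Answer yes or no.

Yes: on every input state the two circuits agree up to one overall phase factor.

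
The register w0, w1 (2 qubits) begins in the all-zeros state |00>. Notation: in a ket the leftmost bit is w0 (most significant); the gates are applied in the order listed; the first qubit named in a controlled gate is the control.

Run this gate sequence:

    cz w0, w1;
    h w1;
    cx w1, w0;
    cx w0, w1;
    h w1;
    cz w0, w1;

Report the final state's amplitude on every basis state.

After the circuit, the state carries amplitude 1/2 on |00>, 1/2 on |01>, 1/2 on |10>, -1/2 on |11>.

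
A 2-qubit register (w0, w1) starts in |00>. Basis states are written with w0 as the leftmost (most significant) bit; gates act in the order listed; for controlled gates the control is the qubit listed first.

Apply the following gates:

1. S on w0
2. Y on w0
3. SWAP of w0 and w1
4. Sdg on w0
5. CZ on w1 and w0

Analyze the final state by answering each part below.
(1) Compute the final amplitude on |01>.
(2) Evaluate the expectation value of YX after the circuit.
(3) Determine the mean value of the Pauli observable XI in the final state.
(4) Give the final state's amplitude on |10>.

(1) |01> carries amplitude I in the final state.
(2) In the final state, YX has expectation 0.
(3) The expectation value of XI is 0.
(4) The amplitude on |10> is 0.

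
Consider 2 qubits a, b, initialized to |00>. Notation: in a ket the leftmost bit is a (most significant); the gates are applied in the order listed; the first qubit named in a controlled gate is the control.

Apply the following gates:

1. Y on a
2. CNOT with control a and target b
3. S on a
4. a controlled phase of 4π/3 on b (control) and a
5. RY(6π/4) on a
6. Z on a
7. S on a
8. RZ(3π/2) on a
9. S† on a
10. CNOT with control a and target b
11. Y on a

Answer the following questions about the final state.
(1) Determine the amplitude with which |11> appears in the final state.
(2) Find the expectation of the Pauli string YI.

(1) The amplitude on |11> is -sqrt(2)*exp(I*pi/12)/2.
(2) The expectation value of YI is 0.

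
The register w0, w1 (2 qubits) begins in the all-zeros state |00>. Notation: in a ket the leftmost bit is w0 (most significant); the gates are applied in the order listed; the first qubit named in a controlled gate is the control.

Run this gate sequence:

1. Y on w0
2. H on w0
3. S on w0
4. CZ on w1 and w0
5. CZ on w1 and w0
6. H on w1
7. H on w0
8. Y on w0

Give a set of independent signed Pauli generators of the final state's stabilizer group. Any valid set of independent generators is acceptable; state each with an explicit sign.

The stabilizer group can be generated by +YI, +IX, among other valid generating sets.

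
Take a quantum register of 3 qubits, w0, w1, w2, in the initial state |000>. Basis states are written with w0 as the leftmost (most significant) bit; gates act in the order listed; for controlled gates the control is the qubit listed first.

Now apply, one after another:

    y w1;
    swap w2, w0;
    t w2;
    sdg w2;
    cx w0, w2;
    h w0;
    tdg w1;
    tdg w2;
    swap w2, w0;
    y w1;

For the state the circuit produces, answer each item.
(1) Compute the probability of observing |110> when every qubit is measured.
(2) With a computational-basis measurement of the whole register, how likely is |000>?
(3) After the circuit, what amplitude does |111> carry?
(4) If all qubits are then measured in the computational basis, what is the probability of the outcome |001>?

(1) Outcome |110> occurs with probability 0.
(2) The probability of measuring |000> is 1/2.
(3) The final state's coefficient on |111> equals 0.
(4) The probability of measuring |001> is 1/2.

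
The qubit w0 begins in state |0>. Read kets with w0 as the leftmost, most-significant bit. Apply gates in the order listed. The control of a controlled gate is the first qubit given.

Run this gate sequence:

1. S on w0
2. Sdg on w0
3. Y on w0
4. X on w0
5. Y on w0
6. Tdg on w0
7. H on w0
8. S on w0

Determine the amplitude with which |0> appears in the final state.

|0> carries amplitude sqrt(2)*exp(3*I*pi/4)/2 in the final state. Key observation: the block from step 1 through step 2 cancels to the identity and can be dropped.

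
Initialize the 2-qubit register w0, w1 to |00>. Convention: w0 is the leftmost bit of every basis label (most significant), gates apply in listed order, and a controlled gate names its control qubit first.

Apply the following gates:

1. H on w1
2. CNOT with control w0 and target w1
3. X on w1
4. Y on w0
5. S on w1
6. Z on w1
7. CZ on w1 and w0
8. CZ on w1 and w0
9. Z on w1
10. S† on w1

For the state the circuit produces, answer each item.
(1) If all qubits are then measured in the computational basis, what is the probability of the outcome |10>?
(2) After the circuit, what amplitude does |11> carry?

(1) Outcome |10> occurs with probability 1/2. Key observation: the block from step 5 through step 10 cancels to the identity and can be dropped.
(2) The amplitude on |11> is sqrt(2)*I/2.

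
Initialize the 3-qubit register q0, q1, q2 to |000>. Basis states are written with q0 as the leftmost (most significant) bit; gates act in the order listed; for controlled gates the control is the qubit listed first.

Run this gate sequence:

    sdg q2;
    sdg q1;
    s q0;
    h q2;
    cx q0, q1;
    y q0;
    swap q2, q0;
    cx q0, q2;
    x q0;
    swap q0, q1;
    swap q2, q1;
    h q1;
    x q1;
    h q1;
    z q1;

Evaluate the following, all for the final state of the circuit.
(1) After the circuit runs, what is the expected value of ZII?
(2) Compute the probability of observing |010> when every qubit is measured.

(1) The observable ZII averages to 1. Key observation: steps 12-15 multiply out to the identity, so the circuit reduces to the remaining gates.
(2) Outcome |010> occurs with probability 0.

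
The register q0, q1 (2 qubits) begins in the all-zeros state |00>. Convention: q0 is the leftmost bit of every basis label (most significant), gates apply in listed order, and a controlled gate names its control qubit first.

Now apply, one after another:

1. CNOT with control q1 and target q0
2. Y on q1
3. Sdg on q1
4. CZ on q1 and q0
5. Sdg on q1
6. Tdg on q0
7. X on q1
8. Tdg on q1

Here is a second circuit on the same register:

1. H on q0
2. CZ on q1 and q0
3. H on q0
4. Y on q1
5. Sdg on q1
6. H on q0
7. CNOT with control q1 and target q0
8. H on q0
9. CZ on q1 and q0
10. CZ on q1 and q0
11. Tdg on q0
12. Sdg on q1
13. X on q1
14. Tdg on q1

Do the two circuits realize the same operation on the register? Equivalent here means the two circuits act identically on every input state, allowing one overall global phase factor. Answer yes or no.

Yes — the two circuits implement the same unitary up to a global phase.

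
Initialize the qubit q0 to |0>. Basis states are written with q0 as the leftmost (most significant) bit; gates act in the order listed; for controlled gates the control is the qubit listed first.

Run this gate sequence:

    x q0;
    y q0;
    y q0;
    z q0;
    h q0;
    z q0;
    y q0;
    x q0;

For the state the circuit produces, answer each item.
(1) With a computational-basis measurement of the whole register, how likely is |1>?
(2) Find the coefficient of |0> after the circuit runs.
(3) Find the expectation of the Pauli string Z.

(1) The probability of measuring |1> is 1/2.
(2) |0> carries amplitude -sqrt(2)*I/2 in the final state.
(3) The observable Z averages to 0.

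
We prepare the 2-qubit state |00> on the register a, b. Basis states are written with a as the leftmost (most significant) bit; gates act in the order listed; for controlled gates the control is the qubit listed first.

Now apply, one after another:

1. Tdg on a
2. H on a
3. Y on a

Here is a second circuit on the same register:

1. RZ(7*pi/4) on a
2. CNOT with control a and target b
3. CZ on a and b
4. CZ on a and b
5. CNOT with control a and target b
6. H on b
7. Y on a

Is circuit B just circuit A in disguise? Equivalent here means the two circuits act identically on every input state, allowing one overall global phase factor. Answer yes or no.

No, they are not equivalent — no single phase factor reconciles the two unitaries.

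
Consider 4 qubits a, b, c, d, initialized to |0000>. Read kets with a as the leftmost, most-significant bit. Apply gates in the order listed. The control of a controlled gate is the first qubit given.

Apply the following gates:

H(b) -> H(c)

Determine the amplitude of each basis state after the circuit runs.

The resulting statevector has amplitude 1/2 on |0000>, 1/2 on |0010>, 1/2 on |0100>, 1/2 on |0110>, and 0 on every other basis state.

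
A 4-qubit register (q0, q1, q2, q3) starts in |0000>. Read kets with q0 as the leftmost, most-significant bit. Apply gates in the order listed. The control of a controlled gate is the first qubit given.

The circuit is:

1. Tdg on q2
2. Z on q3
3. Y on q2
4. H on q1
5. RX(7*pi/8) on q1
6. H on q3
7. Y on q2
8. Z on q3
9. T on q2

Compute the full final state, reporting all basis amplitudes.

After the circuit, the state carries amplitude sin(pi/16)/2 - I*cos(pi/16)/2 on |0000>, -sin(pi/16)/2 + I*cos(pi/16)/2 on |0001>, sin(pi/16)/2 - I*cos(pi/16)/2 on |0100>, -sin(pi/16)/2 + I*cos(pi/16)/2 on |0101>, and 0 on every other basis state.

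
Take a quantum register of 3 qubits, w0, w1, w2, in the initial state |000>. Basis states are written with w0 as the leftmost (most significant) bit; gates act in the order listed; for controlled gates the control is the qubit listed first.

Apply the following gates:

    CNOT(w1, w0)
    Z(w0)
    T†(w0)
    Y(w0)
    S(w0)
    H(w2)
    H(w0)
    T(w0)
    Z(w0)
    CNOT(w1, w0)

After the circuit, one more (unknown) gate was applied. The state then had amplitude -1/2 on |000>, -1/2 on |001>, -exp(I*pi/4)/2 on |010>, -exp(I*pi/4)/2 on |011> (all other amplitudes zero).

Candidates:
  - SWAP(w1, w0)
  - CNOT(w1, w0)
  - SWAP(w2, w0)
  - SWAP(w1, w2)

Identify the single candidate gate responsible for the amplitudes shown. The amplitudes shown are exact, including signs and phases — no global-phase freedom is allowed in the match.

The applied gate was SWAP(w1, w0).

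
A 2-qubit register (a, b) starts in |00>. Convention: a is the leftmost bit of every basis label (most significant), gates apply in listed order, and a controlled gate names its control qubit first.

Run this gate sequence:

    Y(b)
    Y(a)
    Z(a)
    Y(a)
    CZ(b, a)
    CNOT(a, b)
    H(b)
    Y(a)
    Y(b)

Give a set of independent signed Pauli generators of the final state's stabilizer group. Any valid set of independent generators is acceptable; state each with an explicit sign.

One valid set of independent stabilizer generators is +IX, -ZI (any independent generating set of the same group is equally correct).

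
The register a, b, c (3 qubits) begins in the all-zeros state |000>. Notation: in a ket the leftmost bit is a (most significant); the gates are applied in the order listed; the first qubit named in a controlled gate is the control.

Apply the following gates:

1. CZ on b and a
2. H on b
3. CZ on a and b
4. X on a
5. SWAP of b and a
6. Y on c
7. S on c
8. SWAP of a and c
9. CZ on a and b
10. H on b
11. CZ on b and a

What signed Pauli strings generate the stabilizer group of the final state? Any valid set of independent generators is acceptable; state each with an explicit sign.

The final state is stabilized by the group generated by +IXI, +IIX, -ZII; other independent generating sets are equally valid.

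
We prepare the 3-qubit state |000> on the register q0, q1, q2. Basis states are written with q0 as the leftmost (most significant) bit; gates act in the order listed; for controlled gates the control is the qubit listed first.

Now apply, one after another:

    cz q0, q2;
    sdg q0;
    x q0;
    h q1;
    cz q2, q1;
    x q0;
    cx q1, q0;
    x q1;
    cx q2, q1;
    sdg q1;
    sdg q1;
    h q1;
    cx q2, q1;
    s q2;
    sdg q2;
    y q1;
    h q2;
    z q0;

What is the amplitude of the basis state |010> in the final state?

|010> carries amplitude -sqrt(2)*I/4 in the final state.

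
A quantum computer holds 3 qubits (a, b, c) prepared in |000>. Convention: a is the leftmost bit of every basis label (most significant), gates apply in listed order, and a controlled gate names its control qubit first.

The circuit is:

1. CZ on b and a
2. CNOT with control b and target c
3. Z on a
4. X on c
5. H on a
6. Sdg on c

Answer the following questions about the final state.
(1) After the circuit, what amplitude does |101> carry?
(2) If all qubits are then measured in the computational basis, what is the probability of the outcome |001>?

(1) The final state's coefficient on |101> equals -sqrt(2)*I/2.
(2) A full measurement returns |001> with probability 1/2.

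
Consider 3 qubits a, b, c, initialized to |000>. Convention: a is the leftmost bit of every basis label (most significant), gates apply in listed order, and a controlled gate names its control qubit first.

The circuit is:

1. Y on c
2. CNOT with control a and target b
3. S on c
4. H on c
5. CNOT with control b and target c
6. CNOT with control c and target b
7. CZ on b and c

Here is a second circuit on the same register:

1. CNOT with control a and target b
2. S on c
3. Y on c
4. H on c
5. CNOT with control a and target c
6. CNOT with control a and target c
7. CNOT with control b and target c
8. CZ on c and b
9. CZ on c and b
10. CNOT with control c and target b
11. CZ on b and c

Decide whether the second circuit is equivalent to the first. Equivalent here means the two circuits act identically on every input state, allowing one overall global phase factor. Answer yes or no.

No — the two circuits implement different unitaries, even allowing a global phase.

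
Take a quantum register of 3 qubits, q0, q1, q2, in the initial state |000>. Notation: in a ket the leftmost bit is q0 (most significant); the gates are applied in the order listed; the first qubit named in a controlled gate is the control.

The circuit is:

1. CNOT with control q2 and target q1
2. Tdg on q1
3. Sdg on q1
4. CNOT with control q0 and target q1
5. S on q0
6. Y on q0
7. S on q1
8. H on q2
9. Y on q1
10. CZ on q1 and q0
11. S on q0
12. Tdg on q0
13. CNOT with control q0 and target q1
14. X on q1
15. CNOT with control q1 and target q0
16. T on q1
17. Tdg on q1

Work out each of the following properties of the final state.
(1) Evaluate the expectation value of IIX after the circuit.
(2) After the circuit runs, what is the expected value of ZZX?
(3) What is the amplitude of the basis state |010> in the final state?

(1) The observable IIX averages to 1.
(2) The observable ZZX averages to -1.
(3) The amplitude on |010> is sqrt(2)*exp(I*pi/4)/2.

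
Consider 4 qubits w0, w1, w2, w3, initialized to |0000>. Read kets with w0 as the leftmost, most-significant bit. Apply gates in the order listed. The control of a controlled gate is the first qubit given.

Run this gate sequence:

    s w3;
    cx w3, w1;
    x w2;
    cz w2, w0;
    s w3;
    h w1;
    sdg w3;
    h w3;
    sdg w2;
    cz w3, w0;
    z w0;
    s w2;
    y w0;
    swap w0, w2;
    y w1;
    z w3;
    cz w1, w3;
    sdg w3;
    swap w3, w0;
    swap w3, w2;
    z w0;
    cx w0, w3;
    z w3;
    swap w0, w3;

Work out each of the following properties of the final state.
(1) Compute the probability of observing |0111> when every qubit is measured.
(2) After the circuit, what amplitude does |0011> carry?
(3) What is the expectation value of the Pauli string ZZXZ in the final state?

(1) Outcome |0111> occurs with probability 1/4.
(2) The amplitude on |0011> is -I/2.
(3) The observable ZZXZ averages to 0.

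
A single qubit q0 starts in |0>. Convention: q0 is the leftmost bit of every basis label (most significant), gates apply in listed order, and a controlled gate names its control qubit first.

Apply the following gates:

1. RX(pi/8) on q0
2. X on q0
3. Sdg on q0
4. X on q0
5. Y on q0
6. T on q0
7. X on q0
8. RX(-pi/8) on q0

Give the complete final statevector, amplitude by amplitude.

The final amplitudes are I*(-2 + sqrt(sqrt(2) + 2))/4 + (sqrt(sqrt(2) + 2) + 2)*exp(I*pi/4)/4 on |0>, (-1 + exp(3*I*pi/4))*sqrt(2 - sqrt(2))/4 on |1>.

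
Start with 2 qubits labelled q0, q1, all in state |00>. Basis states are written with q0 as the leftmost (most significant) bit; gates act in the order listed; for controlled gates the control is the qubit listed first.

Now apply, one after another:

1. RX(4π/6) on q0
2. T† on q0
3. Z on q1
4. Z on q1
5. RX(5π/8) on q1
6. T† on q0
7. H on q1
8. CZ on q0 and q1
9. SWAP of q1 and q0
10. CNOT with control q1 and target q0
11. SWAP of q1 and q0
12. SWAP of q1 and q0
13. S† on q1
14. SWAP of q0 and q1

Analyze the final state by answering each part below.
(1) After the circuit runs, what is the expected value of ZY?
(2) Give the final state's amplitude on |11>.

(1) The observable ZY averages to -sqrt(sqrt(2) + 2)/4. Key observation: the block from step 11 through step 12 cancels to the identity and can be dropped.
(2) The final state's coefficient on |11> equals sqrt(6)*(sin(5*pi/16) + I*cos(5*pi/16))/4.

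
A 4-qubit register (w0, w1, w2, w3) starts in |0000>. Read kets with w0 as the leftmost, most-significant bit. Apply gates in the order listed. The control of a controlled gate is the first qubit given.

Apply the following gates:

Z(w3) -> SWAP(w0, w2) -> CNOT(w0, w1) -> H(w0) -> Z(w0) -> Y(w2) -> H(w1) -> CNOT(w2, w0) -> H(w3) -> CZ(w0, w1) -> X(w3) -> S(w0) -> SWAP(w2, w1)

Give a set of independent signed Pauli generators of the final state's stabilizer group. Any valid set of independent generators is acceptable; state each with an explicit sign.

The final state is stabilized by the group generated by -YIZI, +ZIXI, +IIIX, -IZII; other independent generating sets are equally valid.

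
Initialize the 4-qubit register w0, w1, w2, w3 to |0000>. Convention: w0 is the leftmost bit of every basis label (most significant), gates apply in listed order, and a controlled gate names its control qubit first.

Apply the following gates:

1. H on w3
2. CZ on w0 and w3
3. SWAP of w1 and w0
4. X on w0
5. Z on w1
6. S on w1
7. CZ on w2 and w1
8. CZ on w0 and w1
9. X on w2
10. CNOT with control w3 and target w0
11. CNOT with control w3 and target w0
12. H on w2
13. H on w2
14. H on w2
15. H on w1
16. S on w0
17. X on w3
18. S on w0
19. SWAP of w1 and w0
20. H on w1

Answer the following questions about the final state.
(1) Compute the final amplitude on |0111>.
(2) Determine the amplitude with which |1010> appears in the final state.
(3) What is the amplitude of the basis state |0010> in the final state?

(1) The amplitude on |0111> is -1/4.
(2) |1010> carries amplitude 1/4 in the final state.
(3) The amplitude on |0010> is 1/4.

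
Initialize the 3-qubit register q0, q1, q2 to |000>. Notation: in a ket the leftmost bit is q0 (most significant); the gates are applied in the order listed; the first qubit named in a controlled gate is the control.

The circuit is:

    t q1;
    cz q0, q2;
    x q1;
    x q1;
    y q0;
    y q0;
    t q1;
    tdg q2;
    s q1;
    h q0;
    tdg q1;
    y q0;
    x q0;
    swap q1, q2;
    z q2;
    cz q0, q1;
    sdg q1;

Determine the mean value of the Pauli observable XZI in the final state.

The expectation value of XZI is -1.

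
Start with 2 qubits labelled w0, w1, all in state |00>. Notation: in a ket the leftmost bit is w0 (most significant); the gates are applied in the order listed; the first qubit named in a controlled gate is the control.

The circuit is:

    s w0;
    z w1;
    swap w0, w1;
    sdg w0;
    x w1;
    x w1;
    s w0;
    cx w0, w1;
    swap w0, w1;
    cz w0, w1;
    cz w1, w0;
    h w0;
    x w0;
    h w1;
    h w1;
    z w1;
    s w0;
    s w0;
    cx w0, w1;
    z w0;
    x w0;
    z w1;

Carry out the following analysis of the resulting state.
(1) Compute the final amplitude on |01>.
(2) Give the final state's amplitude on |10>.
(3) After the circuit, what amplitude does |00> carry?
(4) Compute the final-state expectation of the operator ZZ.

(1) The amplitude on |01> is -sqrt(2)/2. Key observation: gates 4-7 undo each other exactly, leaving only the rest of the circuit to track.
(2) The final state's coefficient on |10> equals sqrt(2)/2.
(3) The final state's coefficient on |00> equals 0.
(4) The observable ZZ averages to -1.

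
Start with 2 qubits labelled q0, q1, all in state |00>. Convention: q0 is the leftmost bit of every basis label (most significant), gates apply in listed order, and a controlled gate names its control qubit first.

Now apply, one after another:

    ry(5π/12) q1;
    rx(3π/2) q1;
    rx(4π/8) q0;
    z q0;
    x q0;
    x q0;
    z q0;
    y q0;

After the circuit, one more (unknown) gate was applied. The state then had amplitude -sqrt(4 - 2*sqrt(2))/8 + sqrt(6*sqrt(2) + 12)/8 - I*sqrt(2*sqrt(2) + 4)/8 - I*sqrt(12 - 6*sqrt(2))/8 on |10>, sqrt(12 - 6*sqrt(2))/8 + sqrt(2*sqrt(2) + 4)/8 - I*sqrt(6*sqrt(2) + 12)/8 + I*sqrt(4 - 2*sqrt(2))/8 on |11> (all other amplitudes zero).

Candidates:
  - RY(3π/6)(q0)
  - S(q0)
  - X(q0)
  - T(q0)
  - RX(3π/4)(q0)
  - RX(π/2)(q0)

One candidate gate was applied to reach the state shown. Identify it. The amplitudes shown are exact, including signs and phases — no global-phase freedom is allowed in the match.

The unique candidate consistent with the amplitudes is RX(π/2)(q0). Key observation: gates 4-7 undo each other exactly, leaving only the rest of the circuit to track.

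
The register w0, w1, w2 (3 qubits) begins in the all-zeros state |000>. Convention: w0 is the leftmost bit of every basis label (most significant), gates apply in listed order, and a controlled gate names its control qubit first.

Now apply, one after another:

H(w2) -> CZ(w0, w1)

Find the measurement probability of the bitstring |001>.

The probability of measuring |001> is 1/2.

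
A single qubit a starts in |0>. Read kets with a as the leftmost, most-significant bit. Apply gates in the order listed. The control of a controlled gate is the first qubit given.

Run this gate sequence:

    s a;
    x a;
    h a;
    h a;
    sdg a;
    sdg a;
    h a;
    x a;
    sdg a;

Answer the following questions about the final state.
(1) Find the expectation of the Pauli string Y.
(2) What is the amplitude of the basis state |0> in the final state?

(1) In the final state, Y has expectation 1.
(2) The amplitude on |0> is sqrt(2)/2.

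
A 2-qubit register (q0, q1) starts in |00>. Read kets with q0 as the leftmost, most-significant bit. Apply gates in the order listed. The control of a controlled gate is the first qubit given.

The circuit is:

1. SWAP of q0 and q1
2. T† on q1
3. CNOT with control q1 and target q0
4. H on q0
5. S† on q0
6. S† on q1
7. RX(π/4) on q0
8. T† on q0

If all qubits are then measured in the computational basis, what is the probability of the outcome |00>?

Outcome |00> occurs with probability 1/2 - sqrt(2)/4.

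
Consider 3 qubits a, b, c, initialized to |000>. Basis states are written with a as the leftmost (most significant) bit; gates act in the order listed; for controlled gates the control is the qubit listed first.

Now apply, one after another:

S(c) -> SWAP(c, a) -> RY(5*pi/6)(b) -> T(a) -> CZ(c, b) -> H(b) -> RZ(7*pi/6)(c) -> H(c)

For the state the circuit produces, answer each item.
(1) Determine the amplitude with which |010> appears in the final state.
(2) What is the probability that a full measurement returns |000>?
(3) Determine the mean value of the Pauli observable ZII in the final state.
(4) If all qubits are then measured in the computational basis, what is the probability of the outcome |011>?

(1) The final state's coefficient on |010> equals sqrt(2)*exp(5*I*pi/12)/4.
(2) The probability of measuring |000> is 3/8.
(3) The observable ZII averages to 1.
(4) Outcome |011> occurs with probability 1/8.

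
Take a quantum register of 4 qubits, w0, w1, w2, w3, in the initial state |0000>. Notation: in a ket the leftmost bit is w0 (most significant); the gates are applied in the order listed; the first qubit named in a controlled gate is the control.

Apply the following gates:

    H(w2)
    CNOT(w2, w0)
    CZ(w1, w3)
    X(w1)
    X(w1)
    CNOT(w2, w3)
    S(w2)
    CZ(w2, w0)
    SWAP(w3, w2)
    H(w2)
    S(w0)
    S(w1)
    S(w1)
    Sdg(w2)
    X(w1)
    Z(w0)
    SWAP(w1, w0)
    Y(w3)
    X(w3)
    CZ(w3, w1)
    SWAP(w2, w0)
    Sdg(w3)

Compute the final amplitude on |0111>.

The amplitude on |0111> is -1/2.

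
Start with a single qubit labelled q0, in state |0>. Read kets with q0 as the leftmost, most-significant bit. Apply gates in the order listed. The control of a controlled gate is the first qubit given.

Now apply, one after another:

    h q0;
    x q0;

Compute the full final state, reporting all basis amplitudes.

The final amplitudes are sqrt(2)/2 on |0>, sqrt(2)/2 on |1>.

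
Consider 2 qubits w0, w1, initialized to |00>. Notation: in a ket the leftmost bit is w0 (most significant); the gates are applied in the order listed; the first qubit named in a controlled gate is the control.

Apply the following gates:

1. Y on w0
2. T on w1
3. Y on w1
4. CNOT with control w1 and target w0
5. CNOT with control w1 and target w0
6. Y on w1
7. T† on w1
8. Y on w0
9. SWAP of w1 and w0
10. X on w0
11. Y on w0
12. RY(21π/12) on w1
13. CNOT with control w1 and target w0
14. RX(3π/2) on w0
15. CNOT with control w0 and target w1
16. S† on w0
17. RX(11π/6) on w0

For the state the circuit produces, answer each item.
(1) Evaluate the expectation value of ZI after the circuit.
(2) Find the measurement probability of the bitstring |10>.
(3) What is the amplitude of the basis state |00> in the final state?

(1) The observable ZI averages to -sqrt(2)/4. Key observation: gates 1-8 undo each other exactly, leaving only the rest of the circuit to track.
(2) The probability of measuring |10> is -sqrt(6)/16 + sqrt(2)/16 + 1/4.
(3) The amplitude on |00> is I*(-sqrt(6 - 3*sqrt(2))/8 + sqrt(2 - sqrt(2))/8 + sqrt(sqrt(2) + 2)/8 + sqrt(3*sqrt(2) + 6)/8).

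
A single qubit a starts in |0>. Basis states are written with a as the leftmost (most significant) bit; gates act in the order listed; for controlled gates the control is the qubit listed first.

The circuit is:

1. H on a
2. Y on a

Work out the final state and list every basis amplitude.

The final amplitudes are -sqrt(2)*I/2 on |0>, sqrt(2)*I/2 on |1>.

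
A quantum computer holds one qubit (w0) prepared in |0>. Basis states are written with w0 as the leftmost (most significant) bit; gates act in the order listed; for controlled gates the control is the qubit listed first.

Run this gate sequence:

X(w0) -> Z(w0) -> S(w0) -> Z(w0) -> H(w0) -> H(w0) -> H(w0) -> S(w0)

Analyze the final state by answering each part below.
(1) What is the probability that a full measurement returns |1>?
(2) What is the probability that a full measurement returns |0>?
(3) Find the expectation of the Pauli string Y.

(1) A full measurement returns |1> with probability 1/2.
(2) A full measurement returns |0> with probability 1/2.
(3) The observable Y averages to -1.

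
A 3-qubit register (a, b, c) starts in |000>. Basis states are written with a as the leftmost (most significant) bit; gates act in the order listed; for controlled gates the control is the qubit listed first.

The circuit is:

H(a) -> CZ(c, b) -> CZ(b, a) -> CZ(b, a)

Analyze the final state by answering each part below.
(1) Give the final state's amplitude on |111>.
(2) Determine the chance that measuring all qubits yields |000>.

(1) |111> carries amplitude 0 in the final state.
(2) The probability of measuring |000> is 1/2.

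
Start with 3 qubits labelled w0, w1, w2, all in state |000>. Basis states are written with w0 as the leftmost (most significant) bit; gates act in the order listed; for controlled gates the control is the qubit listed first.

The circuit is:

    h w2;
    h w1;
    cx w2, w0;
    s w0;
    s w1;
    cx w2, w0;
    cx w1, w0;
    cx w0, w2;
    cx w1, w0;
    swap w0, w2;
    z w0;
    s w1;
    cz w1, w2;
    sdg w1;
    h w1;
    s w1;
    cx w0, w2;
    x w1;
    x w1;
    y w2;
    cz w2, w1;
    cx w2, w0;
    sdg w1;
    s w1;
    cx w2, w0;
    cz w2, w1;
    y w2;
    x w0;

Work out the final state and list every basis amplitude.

After the circuit, the state carries amplitude -sqrt(2)*I/2 on |001>, sqrt(2)*I/2 on |110>, and 0 on every other basis state.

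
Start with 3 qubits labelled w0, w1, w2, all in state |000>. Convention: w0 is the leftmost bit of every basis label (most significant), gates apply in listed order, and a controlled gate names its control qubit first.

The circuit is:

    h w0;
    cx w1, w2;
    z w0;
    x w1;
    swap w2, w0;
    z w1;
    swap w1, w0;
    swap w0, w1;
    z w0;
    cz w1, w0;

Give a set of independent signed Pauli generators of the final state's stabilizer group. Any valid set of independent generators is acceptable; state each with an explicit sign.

One valid set of independent stabilizer generators is -IIX, +ZII, -IZI (any independent generating set of the same group is equally correct).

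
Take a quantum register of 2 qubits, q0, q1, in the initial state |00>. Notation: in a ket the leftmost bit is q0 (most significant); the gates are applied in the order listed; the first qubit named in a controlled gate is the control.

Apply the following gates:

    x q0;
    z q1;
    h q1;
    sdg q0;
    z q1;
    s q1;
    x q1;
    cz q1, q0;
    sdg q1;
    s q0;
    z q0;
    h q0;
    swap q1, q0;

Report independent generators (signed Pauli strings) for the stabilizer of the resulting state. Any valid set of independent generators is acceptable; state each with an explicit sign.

The final state is stabilized by the group generated by -XI, -IX; other independent generating sets are equally valid.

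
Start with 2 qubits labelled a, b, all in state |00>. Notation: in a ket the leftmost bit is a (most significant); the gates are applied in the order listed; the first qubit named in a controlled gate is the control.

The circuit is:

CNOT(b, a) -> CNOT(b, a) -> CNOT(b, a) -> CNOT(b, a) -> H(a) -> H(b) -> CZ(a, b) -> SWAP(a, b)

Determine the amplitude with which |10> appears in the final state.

The amplitude on |10> is 1/2. Key observation: gates 1-4 undo each other exactly, leaving only the rest of the circuit to track.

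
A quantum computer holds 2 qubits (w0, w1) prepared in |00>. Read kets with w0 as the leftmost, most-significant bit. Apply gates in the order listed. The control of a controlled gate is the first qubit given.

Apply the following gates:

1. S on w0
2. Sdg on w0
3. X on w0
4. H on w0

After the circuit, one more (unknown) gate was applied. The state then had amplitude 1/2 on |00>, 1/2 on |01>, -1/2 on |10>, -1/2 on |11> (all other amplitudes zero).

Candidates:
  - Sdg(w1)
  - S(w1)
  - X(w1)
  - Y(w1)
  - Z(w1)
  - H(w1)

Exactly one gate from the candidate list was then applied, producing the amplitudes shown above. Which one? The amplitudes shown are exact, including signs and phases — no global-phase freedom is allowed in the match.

It was H(w1) that produced the state shown. Key observation: steps 1-2 multiply out to the identity, so the circuit reduces to the remaining gates.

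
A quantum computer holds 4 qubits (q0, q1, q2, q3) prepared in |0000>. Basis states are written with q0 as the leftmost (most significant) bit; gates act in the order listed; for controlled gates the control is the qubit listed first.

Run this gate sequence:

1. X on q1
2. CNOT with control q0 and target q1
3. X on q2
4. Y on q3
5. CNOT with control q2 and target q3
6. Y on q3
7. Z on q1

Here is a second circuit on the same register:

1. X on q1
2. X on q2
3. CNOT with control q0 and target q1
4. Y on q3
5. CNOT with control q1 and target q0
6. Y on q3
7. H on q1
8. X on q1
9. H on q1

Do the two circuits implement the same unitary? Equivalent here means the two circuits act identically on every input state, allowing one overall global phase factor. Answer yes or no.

No: there is an input state on which the two circuits produce genuinely different outputs (not merely differing by a phase).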